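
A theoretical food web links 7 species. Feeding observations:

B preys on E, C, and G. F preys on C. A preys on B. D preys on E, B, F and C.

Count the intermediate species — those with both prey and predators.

Intermediate species (has both prey and predators): B, F.
Count: 2.

2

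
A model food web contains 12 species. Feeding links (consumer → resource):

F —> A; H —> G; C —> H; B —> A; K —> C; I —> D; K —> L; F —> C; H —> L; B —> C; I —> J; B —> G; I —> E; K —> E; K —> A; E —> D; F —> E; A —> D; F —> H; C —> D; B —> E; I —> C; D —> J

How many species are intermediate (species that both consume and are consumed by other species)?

Intermediate species (has both prey and predators): D, H, E, A, C.
Count: 5.

5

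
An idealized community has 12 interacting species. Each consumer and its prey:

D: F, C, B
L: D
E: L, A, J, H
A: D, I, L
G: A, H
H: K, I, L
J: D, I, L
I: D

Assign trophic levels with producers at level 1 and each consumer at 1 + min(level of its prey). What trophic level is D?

F is a producer → level 1.
D eats F → level 2.

Trophic level 2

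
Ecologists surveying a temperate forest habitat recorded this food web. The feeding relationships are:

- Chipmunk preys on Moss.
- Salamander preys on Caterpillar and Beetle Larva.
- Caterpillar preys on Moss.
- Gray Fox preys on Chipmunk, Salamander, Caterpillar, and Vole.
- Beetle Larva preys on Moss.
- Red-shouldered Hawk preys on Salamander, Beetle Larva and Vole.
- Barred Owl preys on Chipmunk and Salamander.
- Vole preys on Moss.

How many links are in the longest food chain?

One longest chain: Moss → Beetle Larva → Salamander → Gray Fox.
It has 4 species and 3 links.

3 links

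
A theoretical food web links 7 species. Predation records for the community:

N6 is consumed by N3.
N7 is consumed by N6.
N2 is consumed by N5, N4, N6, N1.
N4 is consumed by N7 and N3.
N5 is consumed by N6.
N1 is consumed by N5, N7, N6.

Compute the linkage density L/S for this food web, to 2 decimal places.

L/S = 1.71

There are L = 12 links among S = 7 species.
L/S = 12/7 = 1.7143 ≈ 1.71.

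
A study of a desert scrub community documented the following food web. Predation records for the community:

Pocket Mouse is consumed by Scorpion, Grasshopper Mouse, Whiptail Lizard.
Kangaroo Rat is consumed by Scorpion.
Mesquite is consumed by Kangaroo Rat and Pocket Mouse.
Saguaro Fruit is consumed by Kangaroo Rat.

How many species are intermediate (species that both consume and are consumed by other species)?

2

Intermediate species (has both prey and predators): Kangaroo Rat, Pocket Mouse.
Count: 2.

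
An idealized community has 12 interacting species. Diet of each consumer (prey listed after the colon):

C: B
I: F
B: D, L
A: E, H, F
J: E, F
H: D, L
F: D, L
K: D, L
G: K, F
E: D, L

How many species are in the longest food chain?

One longest chain: D → B → C.
It has 3 species and 2 links.

3 species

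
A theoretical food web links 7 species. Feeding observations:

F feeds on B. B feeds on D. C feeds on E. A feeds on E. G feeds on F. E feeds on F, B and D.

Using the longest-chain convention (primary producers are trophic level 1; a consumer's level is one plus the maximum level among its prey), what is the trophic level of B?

D is a producer → level 1.
B eats D → level 2.

Trophic level 2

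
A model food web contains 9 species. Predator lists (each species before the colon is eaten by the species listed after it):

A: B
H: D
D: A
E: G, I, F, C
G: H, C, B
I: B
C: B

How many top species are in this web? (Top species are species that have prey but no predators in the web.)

2

Top species (has prey, but nothing eats it): F, B.
Count: 2.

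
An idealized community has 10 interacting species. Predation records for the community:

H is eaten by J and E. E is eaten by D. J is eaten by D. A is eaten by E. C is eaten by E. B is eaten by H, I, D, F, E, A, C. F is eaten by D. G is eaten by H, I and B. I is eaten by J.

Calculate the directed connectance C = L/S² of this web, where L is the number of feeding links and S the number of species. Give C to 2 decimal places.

The web has S = 10 species and L = 18 feeding links.
C = L / S² = 18 / 100 = 0.1800 ≈ 0.18.

C = 0.18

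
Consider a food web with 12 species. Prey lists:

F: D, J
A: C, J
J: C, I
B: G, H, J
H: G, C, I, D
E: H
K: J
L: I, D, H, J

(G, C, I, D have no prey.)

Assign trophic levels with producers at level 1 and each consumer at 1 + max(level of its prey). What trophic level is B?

Trophic level 3

G is a producer → level 1.
H eats G (level 1); other prey at levels: C 1, I 1, D 1 → level 2.
B eats H (level 2); other prey at levels: G 1, J 2 → level 3.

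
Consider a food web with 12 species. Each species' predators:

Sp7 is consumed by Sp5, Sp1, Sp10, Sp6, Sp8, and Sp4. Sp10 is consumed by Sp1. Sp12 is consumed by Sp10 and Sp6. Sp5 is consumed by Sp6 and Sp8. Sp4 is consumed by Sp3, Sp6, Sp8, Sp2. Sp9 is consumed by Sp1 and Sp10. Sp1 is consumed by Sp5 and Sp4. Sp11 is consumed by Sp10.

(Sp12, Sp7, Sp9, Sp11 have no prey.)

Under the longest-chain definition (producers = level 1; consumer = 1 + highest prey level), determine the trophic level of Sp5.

Sp12 is a producer → level 1.
Sp10 eats Sp12 (level 1); other prey at levels: Sp7 1, Sp9 1, Sp11 1 → level 2.
Sp1 eats Sp10 (level 2); other prey at levels: Sp7 1, Sp9 1 → level 3.
Sp5 eats Sp1 (level 3); other prey at levels: Sp7 1 → level 4.

Trophic level 4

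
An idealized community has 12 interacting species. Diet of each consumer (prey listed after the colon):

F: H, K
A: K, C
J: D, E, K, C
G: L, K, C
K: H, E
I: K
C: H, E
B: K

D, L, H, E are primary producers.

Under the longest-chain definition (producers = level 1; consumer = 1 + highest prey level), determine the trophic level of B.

H is a producer → level 1.
K eats H (level 1); other prey at levels: E 1 → level 2.
B eats K → level 3.

Trophic level 3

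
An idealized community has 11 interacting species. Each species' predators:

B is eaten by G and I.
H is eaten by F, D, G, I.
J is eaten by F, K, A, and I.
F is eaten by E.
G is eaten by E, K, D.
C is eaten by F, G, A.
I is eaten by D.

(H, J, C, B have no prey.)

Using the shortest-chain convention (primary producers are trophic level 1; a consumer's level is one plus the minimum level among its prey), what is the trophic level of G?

Trophic level 2

H is a producer → level 1.
G eats H → level 2.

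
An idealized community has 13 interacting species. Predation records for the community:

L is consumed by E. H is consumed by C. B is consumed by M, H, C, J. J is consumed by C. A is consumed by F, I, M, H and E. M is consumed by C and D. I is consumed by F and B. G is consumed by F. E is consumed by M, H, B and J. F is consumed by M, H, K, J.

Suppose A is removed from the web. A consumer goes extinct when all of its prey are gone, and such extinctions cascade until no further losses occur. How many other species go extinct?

Remove A.
Round 1: I (all prey gone) → extinct.
No further losses. Total secondary extinctions: 1.

1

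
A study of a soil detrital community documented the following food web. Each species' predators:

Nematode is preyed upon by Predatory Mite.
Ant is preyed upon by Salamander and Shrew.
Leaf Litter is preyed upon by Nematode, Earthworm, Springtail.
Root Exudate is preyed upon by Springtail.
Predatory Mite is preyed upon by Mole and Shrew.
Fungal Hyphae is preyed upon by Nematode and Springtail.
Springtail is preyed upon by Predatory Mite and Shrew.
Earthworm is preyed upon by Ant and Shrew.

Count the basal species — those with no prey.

Basal species (no prey listed): Root Exudate, Leaf Litter, Fungal Hyphae.
Count: 3.

3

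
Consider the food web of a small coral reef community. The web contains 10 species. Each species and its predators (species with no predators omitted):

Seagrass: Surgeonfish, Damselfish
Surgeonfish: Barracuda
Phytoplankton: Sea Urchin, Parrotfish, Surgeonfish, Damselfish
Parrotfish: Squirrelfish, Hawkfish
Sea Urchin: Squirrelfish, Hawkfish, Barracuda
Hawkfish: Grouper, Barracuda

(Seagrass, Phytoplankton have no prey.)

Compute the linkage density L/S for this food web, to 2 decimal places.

L/S = 1.40

There are L = 14 links among S = 10 species.
L/S = 14/10 = 1.4000 ≈ 1.40.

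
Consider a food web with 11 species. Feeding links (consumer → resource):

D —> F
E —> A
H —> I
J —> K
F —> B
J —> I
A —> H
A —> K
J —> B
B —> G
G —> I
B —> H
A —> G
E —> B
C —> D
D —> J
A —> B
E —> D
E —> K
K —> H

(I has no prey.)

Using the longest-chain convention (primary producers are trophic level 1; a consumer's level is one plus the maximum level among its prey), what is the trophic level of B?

Trophic level 3

I is a producer → level 1.
G eats I → level 2.
B eats G (level 2); other prey at levels: H 2 → level 3.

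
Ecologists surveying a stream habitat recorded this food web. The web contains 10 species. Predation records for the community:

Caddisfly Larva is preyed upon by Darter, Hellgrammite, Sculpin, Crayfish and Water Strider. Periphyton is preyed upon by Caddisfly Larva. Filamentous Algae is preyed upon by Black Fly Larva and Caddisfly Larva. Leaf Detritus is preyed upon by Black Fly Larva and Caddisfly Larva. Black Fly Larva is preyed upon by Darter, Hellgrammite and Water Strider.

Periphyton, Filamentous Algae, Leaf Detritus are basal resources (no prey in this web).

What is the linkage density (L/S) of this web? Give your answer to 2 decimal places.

There are L = 13 links among S = 10 species.
L/S = 13/10 = 1.3000 ≈ 1.30.

L/S = 1.30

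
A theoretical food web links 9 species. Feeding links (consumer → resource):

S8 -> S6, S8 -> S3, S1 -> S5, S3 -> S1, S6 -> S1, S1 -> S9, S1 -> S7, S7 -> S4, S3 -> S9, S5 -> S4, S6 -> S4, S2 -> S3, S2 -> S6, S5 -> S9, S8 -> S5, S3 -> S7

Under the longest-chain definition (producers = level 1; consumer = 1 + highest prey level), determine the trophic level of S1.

Trophic level 3

S4 is a producer → level 1.
S5 eats S4 (level 1); other prey at levels: S9 1 → level 2.
S1 eats S5 (level 2); other prey at levels: S9 1, S7 2 → level 3.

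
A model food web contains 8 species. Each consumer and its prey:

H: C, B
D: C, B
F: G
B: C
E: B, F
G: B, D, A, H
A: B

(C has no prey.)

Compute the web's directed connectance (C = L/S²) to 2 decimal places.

C = 0.20

The web has S = 8 species and L = 13 feeding links.
C = L / S² = 13 / 64 = 0.2031 ≈ 0.20.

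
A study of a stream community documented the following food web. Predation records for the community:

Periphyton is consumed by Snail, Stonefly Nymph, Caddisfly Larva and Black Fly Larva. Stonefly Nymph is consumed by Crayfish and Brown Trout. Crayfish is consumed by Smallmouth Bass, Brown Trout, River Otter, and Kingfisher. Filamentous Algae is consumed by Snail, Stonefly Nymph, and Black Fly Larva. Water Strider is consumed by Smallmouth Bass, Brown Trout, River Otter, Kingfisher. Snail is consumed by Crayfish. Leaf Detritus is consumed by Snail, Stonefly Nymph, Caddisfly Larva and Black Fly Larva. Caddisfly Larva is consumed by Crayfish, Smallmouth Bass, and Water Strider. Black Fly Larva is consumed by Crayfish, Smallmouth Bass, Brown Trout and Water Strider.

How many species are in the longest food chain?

4 species

One longest chain: Leaf Detritus → Caddisfly Larva → Water Strider → River Otter.
It has 4 species and 3 links.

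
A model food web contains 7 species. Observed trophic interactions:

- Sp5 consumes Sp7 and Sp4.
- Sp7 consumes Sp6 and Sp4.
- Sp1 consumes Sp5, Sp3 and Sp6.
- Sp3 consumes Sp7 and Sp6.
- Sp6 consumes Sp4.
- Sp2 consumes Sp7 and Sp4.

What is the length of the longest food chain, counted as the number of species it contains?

5 species

One longest chain: Sp4 → Sp6 → Sp7 → Sp5 → Sp1.
It has 5 species and 4 links.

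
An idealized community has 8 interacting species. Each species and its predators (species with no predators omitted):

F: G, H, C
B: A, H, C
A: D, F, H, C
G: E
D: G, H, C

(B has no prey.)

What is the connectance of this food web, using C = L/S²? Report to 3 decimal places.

C = 0.219

The web has S = 8 species and L = 14 feeding links.
C = L / S² = 14 / 64 = 0.2188 ≈ 0.219.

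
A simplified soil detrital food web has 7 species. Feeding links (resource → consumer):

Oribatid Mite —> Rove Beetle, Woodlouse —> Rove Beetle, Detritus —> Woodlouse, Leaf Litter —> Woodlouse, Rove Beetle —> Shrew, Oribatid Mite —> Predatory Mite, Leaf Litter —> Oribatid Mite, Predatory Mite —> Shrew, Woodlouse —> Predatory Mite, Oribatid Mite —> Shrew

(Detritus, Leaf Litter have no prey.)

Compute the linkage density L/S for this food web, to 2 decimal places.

There are L = 10 links among S = 7 species.
L/S = 10/7 = 1.4286 ≈ 1.43.

L/S = 1.43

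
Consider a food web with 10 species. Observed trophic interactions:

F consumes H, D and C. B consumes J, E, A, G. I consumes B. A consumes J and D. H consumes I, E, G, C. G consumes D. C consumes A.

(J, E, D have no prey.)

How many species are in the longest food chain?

6 species

One longest chain: J → A → B → I → H → F.
It has 6 species and 5 links.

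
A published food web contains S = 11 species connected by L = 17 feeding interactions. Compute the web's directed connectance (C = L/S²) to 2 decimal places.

The web has S = 11 species and L = 17 feeding links.
C = L / S² = 17 / 121 = 0.1405 ≈ 0.14.

C = 0.14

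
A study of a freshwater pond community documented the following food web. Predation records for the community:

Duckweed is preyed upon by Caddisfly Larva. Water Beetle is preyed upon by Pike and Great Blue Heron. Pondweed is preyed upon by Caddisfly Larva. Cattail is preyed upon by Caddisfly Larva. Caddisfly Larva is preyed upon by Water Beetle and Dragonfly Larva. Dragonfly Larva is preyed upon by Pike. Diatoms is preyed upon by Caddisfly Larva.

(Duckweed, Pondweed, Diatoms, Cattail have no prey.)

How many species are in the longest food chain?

One longest chain: Duckweed → Caddisfly Larva → Water Beetle → Great Blue Heron.
It has 4 species and 3 links.

4 species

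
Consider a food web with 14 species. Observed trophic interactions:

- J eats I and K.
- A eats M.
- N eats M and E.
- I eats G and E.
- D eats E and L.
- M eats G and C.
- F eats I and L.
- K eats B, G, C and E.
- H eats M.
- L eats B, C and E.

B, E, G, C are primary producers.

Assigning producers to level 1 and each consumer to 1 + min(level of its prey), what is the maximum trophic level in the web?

3

Producers (level 1): B, E, G, C.
Following each consumer down to its lowest-level prey: B → L → F (levels 1 through 3).
All prey of F (L 2, I 2) are at level 2 or above, so F is at level 1 + 2 = 3.
Every consumer has at least one prey at level 2 or below, so none exceeds level 3.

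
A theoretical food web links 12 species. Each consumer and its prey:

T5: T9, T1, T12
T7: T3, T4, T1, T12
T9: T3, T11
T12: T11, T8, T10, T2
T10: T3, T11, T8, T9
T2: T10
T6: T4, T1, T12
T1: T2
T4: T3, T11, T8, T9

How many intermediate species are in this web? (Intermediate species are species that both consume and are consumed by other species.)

6

Intermediate species (has both prey and predators): T9, T4, T10, T2, T1, T12.
Count: 6.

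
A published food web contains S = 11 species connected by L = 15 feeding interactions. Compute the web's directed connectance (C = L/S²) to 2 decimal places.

C = 0.12

The web has S = 11 species and L = 15 feeding links.
C = L / S² = 15 / 121 = 0.1240 ≈ 0.12.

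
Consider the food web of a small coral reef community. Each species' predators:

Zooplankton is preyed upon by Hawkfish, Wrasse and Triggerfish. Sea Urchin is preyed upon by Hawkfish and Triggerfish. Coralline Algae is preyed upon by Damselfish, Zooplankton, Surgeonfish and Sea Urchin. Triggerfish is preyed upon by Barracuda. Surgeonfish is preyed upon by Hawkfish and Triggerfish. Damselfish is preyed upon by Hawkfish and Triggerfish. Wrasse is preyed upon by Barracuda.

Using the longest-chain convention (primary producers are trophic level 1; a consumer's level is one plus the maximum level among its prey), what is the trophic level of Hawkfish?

Coralline Algae is a producer → level 1.
Surgeonfish eats Coralline Algae → level 2.
Hawkfish eats Surgeonfish (level 2); other prey at levels: Zooplankton 2, Damselfish 2, Sea Urchin 2 → level 3.

Trophic level 3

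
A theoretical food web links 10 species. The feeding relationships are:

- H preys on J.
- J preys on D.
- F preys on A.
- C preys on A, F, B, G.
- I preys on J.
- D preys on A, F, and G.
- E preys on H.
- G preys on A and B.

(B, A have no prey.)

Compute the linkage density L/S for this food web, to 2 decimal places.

There are L = 14 links among S = 10 species.
L/S = 14/10 = 1.4000 ≈ 1.40.

L/S = 1.40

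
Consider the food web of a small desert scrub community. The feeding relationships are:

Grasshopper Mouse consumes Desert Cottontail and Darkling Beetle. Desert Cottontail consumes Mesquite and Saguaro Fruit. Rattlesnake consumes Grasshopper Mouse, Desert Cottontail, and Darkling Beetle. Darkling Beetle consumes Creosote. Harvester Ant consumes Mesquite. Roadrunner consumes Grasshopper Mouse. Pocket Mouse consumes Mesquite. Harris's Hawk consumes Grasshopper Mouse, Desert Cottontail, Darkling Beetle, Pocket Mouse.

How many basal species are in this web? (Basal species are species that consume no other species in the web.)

Basal species (no prey listed): Mesquite, Creosote, Saguaro Fruit.
Count: 3.

3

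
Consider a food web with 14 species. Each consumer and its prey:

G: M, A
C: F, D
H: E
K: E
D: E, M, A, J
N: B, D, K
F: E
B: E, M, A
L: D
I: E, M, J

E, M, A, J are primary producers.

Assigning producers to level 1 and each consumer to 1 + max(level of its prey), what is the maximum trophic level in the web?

3

Producers (level 1): E, M, A, J.
E → F → C gives C level 3.
No species has a prey at level 3, so no species reaches level 4.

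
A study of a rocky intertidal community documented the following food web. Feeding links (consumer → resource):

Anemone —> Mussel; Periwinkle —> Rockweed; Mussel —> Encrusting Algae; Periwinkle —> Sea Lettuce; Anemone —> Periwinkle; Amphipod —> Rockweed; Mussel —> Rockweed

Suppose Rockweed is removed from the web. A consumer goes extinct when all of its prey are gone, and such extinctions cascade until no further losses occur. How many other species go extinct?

Remove Rockweed.
Round 1: Amphipod (all prey gone) → extinct.
No further losses. Total secondary extinctions: 1.

1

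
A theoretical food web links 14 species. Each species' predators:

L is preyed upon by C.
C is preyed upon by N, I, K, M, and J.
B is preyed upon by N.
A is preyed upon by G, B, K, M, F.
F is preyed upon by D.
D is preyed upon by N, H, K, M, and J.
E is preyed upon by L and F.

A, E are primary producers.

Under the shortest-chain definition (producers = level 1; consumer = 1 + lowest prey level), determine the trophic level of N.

A is a producer → level 1.
B eats A → level 2.
N eats B → level 3.
No prey of N is below level 2, so 3 is the minimum.

Trophic level 3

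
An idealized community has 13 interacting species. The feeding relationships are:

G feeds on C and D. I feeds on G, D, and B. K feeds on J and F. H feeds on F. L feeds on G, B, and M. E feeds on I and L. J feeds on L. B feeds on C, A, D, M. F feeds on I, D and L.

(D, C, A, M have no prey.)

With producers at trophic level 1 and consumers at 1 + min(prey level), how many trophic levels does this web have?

3

Producers (level 1): D, C, A, M.
Following each consumer down to its lowest-level prey: D → F → H (levels 1 through 3).
All prey of H (F 2) are at level 2 or above, so H is at level 1 + 2 = 3.
Every consumer has at least one prey at level 2 or below, so none exceeds level 3.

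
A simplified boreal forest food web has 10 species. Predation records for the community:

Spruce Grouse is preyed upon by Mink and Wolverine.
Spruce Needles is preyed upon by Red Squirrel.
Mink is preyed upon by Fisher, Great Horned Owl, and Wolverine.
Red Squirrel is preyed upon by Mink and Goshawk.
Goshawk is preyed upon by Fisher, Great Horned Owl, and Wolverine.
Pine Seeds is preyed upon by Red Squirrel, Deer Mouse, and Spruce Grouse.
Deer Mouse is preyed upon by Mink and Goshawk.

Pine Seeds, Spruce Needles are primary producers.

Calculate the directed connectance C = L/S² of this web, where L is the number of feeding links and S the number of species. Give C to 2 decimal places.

C = 0.16

The web has S = 10 species and L = 16 feeding links.
C = L / S² = 16 / 100 = 0.1600 ≈ 0.16.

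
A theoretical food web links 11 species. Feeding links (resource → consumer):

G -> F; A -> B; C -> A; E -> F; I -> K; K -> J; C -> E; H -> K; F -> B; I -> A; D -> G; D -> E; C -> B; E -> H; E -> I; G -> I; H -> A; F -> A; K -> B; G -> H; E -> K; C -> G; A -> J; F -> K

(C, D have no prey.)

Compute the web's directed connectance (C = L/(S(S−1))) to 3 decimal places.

C = 0.218

The web has S = 11 species and L = 24 feeding links.
C = L / (S(S−1)) = 24 / 110 = 0.2182 ≈ 0.218.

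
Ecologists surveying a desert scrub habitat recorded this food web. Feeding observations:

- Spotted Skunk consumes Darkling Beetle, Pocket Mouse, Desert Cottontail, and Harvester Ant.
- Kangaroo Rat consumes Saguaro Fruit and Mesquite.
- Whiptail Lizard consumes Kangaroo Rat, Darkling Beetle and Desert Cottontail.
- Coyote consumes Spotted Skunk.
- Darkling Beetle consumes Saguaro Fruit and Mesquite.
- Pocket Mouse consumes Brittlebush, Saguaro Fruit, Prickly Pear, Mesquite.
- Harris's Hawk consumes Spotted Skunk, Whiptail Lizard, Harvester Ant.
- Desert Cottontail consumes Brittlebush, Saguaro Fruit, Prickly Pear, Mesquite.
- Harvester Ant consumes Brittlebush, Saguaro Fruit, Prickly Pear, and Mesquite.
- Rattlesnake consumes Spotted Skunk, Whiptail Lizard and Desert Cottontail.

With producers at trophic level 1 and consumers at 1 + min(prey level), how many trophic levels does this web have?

4

Producers (level 1): Mesquite, Prickly Pear, Saguaro Fruit, Brittlebush.
Following each consumer down to its lowest-level prey: Mesquite → Harvester Ant → Spotted Skunk → Coyote (levels 1 through 4).
All prey of Coyote (Spotted Skunk 3) are at level 3 or above, so Coyote is at level 1 + 3 = 4.
Every consumer has at least one prey at level 3 or below, so none exceeds level 4.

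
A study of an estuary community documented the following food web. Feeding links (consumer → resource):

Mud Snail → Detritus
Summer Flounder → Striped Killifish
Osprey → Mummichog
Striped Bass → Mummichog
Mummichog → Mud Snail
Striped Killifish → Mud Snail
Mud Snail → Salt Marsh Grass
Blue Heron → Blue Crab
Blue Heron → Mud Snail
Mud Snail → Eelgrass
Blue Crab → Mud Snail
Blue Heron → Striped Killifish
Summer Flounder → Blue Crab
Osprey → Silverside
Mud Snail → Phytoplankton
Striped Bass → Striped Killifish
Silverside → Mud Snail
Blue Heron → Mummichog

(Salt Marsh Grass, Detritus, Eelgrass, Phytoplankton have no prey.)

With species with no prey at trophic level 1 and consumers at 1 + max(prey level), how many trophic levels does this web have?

Basal resources (level 1): Salt Marsh Grass, Detritus, Eelgrass, Phytoplankton.
Salt Marsh Grass → Mud Snail → Striped Killifish → Striped Bass gives Striped Bass level 4.
No species has a prey at level 4, so no species reaches level 5.

4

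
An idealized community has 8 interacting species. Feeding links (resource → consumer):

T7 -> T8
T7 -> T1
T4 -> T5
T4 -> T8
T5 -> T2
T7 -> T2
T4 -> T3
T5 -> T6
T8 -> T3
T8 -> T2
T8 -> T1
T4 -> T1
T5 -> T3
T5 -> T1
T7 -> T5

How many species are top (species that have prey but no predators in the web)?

4

Top species (has prey, but nothing eats it): T6, T3, T1, T2.
Count: 4.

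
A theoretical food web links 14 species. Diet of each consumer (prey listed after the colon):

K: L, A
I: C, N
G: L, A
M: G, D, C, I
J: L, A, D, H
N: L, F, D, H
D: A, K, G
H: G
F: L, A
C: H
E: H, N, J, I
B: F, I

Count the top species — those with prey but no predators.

3

Top species (has prey, but nothing eats it): M, E, B.
Count: 3.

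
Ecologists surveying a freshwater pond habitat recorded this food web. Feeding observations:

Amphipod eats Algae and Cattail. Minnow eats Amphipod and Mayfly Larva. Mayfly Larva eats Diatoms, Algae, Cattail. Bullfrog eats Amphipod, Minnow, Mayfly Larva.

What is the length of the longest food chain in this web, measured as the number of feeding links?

3 links

One longest chain: Algae → Mayfly Larva → Minnow → Bullfrog.
It has 4 species and 3 links.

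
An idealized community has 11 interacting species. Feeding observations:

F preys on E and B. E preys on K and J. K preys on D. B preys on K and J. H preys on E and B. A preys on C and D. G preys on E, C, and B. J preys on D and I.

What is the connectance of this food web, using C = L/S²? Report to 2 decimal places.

C = 0.13

The web has S = 11 species and L = 16 feeding links.
C = L / S² = 16 / 121 = 0.1322 ≈ 0.13.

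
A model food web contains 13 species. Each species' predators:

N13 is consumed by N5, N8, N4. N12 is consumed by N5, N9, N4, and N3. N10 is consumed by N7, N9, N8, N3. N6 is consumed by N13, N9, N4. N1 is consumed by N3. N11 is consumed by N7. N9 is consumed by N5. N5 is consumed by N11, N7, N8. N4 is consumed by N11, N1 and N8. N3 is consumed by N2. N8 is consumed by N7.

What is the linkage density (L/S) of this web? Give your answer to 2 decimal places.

There are L = 25 links among S = 13 species.
L/S = 25/13 = 1.9231 ≈ 1.92.

L/S = 1.92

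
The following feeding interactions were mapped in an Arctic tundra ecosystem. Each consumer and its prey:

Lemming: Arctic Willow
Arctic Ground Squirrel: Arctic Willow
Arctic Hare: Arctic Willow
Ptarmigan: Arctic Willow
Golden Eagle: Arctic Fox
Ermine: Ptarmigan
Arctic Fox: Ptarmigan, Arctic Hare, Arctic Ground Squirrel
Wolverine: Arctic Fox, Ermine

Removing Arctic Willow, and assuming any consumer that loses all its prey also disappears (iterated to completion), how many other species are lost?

8

Remove Arctic Willow.
Round 1: Ptarmigan (all prey gone), Lemming (all prey gone), Arctic Hare (all prey gone), Arctic Ground Squirrel (all prey gone) → extinct.
Round 2: Arctic Fox (all prey gone), Ermine (all prey gone) → extinct.
Round 3: Golden Eagle (all prey gone), Wolverine (all prey gone) → extinct.
No further losses. Total secondary extinctions: 8.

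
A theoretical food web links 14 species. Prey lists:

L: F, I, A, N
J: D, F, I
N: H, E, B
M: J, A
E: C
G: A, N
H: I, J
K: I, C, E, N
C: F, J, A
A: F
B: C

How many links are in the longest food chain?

One longest chain: D → J → C → E → N → L.
It has 6 species and 5 links.

5 links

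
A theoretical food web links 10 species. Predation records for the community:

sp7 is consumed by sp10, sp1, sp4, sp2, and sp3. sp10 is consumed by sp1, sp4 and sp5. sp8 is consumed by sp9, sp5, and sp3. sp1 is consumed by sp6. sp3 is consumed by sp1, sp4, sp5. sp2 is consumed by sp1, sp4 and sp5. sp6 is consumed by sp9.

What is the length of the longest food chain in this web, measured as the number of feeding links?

One longest chain: sp8 → sp3 → sp1 → sp6 → sp9.
It has 5 species and 4 links.

4 links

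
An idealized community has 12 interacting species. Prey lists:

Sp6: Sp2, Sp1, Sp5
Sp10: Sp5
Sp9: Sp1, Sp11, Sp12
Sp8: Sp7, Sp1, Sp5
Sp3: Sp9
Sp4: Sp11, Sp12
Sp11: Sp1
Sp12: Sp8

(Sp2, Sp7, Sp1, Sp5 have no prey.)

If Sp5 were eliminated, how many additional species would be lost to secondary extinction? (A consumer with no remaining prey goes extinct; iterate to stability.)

Remove Sp5.
Round 1: Sp10 (all prey gone) → extinct.
No further losses. Total secondary extinctions: 1.

1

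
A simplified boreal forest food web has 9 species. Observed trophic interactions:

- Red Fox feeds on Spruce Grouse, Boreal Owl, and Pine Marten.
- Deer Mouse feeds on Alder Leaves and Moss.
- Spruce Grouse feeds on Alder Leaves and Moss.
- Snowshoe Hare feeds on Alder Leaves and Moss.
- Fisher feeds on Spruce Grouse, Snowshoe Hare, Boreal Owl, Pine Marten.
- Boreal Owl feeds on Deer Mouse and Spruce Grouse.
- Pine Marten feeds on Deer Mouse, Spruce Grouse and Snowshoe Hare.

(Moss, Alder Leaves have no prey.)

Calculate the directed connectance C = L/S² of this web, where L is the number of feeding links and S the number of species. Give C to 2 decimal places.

The web has S = 9 species and L = 18 feeding links.
C = L / S² = 18 / 81 = 0.2222 ≈ 0.22.

C = 0.22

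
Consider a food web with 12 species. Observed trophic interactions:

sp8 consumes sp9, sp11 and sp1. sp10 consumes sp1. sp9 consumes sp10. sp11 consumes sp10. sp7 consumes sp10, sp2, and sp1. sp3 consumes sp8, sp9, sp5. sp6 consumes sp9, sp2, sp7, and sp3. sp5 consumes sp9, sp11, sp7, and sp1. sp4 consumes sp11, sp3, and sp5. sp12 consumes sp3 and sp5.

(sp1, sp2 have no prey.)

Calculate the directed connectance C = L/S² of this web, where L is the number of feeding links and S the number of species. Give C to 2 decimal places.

The web has S = 12 species and L = 25 feeding links.
C = L / S² = 25 / 144 = 0.1736 ≈ 0.17.

C = 0.17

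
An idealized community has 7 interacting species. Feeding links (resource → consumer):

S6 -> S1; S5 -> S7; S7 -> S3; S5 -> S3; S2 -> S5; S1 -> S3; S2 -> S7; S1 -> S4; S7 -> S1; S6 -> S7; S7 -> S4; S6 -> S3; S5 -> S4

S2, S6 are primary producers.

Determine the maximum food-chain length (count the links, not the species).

4 links

One longest chain: S2 → S5 → S7 → S1 → S3.
It has 5 species and 4 links.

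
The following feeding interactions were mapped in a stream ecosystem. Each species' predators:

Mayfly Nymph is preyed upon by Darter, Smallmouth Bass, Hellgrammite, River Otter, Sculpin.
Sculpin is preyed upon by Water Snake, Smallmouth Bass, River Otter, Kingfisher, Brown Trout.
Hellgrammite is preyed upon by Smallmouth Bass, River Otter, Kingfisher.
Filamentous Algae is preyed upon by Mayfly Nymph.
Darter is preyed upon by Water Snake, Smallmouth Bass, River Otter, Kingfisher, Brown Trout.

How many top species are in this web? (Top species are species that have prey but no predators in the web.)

Top species (has prey, but nothing eats it): Kingfisher, River Otter, Smallmouth Bass, Brown Trout, Water Snake.
Count: 5.

5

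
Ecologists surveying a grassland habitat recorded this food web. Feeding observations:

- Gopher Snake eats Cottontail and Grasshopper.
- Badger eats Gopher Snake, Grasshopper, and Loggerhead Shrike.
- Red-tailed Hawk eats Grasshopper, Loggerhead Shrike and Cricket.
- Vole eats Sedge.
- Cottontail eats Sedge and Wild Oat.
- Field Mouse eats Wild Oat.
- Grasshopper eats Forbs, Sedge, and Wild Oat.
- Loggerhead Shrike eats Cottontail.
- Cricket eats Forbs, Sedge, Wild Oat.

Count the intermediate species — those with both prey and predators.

Intermediate species (has both prey and predators): Cricket, Grasshopper, Cottontail, Loggerhead Shrike, Gopher Snake.
Count: 5.

5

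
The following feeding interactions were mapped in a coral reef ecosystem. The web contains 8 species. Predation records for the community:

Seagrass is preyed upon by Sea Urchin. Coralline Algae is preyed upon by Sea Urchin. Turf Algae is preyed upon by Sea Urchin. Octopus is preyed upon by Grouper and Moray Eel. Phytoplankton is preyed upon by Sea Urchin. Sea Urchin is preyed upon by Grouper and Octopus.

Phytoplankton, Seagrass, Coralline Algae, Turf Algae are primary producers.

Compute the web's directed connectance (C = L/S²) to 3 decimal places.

C = 0.125

The web has S = 8 species and L = 8 feeding links.
C = L / S² = 8 / 64 = 0.1250 ≈ 0.125.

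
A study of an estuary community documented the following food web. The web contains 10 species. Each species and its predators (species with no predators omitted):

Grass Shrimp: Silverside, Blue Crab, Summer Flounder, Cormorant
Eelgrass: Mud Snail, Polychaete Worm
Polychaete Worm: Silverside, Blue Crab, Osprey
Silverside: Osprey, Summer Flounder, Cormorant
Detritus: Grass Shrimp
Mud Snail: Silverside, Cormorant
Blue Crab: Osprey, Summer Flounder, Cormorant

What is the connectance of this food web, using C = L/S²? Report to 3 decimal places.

The web has S = 10 species and L = 18 feeding links.
C = L / S² = 18 / 100 = 0.1800 ≈ 0.180.

C = 0.180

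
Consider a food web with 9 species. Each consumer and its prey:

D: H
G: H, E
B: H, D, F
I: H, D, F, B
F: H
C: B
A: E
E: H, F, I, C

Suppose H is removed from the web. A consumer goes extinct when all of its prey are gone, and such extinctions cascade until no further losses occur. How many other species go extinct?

8

Remove H.
Round 1: D (all prey gone), F (all prey gone) → extinct.
Round 2: B (all prey gone) → extinct.
Round 3: I (all prey gone), C (all prey gone) → extinct.
Round 4: E (all prey gone) → extinct.
Round 5: G (all prey gone), A (all prey gone) → extinct.
No further losses. Total secondary extinctions: 8.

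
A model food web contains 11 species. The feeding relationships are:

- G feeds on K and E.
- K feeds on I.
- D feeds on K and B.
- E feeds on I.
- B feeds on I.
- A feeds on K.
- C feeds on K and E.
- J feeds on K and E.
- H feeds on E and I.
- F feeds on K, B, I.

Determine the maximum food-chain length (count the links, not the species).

One longest chain: I → K → D.
It has 3 species and 2 links.

2 links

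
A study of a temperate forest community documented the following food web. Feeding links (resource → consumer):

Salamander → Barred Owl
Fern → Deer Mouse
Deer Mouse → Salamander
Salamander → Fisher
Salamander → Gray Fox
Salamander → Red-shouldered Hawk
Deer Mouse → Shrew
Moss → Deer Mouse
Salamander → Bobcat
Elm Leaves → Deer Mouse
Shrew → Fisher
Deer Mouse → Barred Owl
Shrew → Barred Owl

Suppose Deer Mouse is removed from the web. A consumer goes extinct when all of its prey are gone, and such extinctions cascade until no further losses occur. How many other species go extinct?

7

Remove Deer Mouse.
Round 1: Salamander (all prey gone), Shrew (all prey gone) → extinct.
Round 2: Fisher (all prey gone), Barred Owl (all prey gone), Gray Fox (all prey gone), Red-shouldered Hawk (all prey gone), Bobcat (all prey gone) → extinct.
No further losses. Total secondary extinctions: 7.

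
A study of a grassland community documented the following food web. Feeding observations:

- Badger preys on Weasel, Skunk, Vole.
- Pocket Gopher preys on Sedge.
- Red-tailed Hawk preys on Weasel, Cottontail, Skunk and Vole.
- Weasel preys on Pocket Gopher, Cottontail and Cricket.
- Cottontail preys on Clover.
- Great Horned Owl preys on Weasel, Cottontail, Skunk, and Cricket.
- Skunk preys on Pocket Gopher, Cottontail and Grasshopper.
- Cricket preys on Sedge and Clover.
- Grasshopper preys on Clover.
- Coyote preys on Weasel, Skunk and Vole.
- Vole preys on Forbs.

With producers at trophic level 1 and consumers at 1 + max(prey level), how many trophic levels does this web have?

4

Producers (level 1): Forbs, Sedge, Clover.
Sedge → Cricket → Weasel → Coyote gives Coyote level 4.
No species has a prey at level 4, so no species reaches level 5.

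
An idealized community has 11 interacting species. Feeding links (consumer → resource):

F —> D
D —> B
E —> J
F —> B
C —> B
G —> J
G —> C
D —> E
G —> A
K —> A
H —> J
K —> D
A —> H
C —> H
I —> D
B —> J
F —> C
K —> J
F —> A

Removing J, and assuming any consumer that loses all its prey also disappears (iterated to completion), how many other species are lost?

10

Remove J.
Round 1: H (all prey gone), E (all prey gone), B (all prey gone) → extinct.
Round 2: A (all prey gone), D (all prey gone), C (all prey gone) → extinct.
Round 3: G (all prey gone), I (all prey gone), K (all prey gone), F (all prey gone) → extinct.
No further losses. Total secondary extinctions: 10.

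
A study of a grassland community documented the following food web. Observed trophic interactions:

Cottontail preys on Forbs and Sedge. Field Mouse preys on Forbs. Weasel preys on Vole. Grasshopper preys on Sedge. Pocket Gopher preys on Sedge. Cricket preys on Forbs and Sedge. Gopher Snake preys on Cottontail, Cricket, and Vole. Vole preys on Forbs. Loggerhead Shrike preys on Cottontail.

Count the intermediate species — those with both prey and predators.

Intermediate species (has both prey and predators): Vole, Cricket, Cottontail.
Count: 3.

3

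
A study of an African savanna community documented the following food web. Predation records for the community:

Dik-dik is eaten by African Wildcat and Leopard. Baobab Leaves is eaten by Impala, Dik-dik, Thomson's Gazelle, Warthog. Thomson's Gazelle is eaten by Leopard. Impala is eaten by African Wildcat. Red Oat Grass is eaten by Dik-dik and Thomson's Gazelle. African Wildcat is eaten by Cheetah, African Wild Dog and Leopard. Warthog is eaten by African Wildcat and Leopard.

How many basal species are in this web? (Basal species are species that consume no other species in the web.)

2

Basal species (no prey listed): Baobab Leaves, Red Oat Grass.
Count: 2.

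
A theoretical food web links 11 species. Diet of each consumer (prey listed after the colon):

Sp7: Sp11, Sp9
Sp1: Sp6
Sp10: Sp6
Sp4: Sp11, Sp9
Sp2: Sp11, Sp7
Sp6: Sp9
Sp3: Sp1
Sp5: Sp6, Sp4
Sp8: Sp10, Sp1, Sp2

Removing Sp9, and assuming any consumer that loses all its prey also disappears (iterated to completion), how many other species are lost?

4

Remove Sp9.
Round 1: Sp6 (all prey gone) → extinct.
Round 2: Sp10 (all prey gone), Sp1 (all prey gone) → extinct.
Round 3: Sp3 (all prey gone) → extinct.
No further losses. Total secondary extinctions: 4.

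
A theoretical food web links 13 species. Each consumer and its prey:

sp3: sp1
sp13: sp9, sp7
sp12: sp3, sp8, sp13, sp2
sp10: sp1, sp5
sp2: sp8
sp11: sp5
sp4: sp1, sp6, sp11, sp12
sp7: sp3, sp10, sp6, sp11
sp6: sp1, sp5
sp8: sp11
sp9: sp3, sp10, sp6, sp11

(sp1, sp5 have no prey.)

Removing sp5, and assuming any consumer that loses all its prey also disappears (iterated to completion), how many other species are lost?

3

Remove sp5.
Round 1: sp11 (all prey gone) → extinct.
Round 2: sp8 (all prey gone) → extinct.
Round 3: sp2 (all prey gone) → extinct.
No further losses. Total secondary extinctions: 3.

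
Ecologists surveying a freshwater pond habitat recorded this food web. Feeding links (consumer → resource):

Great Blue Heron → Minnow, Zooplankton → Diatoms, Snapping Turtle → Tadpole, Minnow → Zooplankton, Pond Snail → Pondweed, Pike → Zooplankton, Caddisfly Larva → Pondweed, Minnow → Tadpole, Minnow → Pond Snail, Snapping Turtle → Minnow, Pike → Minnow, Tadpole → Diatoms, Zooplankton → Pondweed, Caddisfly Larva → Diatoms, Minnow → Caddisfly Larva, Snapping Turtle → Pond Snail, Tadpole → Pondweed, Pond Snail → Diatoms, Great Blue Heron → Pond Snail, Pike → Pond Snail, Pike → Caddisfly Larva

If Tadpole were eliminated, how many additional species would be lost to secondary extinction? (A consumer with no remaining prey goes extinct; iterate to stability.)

Remove Tadpole.
Every predator of it retains at least one other prey: Minnow still has Pond Snail, Caddisfly Larva, Zooplankton; Snapping Turtle still has Pond Snail, Minnow.
No consumer loses all prey, so no secondary extinctions occur.

0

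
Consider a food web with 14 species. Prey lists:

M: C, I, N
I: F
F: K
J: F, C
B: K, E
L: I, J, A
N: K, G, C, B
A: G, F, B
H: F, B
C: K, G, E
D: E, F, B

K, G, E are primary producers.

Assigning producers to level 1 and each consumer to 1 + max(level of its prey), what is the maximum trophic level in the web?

Producers (level 1): K, G, E.
K → F → I → M gives M level 4.
No species has a prey at level 4, so no species reaches level 5.

4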